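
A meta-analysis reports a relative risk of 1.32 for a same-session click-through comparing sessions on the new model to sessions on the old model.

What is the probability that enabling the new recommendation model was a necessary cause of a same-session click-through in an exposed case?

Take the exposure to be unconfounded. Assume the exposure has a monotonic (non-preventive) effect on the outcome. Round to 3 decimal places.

Under exogeneity and monotonicity, PN = (RR − 1) / RR = 1 − 1/RR.
PN = (1.32 − 1) / 1.32 = 0.32 / 1.32 ≈ 0.2424

PN ≈ 0.242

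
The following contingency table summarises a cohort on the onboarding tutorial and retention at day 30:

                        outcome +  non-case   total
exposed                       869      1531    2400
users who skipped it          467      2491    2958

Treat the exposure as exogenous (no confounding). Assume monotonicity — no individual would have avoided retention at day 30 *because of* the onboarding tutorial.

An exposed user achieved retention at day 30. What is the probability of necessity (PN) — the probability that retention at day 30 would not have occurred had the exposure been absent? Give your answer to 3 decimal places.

PN ≈ 0.564

p₁ = P(outcome | exposed) = 869/2400 = 0.36208
p₀ = P(outcome | unexposed) = 467/2958 = 0.15788
Under exogeneity and monotonicity, PN = (p₁ − p₀) / p₁.
PN = (0.36208 − 0.15788) / 0.36208 = 0.20421 / 0.36208 ≈ 0.5640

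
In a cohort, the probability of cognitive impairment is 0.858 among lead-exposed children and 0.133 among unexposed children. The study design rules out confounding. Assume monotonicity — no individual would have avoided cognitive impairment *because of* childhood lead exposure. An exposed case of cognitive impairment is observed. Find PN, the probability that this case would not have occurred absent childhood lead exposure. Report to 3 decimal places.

Let p₁ = 0.858, p₀ = 0.133.
Under exogeneity and monotonicity, PN = (p₁ − p₀) / p₁.
PN = (0.858 − 0.133) / 0.858 = 0.725 / 0.858 ≈ 0.8450

PN ≈ 0.845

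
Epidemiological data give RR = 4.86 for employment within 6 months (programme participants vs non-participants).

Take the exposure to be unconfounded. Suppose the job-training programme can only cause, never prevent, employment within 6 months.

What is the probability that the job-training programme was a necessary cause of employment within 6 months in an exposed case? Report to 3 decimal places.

Under exogeneity and monotonicity, PN = (RR − 1) / RR = 1 − 1/RR.
PN = (4.86 − 1) / 4.86 = 3.86 / 4.86 ≈ 0.7942

PN ≈ 0.794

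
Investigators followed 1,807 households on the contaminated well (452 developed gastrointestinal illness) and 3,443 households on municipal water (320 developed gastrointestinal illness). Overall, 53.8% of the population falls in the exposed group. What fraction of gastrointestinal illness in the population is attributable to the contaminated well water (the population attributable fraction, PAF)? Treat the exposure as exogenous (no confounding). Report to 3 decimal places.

PAF ≈ 0.476

p₁ = P(outcome | exposed) = 452/1807 = 0.25014
p₀ = P(outcome | unexposed) = 320/3443 = 0.092942
Overall risk P(Y=1) = π·p₁ + (1−π)·p₀ = 0.538×0.25014 + 0.462×0.092942 = 0.17751.
Under exogeneity, PAF = [P(Y=1) − p₀] / P(Y=1).
PAF = (0.17751 − 0.092942) / 0.17751 ≈ 0.4764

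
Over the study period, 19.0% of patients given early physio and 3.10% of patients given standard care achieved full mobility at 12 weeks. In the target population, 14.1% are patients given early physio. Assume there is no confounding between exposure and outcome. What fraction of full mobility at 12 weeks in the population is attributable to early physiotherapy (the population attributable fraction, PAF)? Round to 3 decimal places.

PAF ≈ 0.420

p₁ = 0.19, p₀ = 0.031.
Overall risk P(Y=1) = π·p₁ + (1−π)·p₀ = 0.141×0.19 + 0.859×0.031 = 0.053419.
Under exogeneity, PAF = [P(Y=1) − p₀] / P(Y=1).
PAF = (0.053419 − 0.031) / 0.053419 ≈ 0.4197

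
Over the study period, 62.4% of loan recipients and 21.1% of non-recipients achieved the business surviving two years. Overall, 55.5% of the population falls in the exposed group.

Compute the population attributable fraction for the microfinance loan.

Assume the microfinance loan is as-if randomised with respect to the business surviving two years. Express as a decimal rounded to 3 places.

PAF ≈ 0.521

p₁ = 0.624, p₀ = 0.211.
Overall risk P(Y=1) = π·p₁ + (1−π)·p₀ = 0.555×0.624 + 0.445×0.211 = 0.44022.
Under exogeneity, PAF = [P(Y=1) − p₀] / P(Y=1).
PAF = (0.44022 − 0.211) / 0.44022 ≈ 0.5207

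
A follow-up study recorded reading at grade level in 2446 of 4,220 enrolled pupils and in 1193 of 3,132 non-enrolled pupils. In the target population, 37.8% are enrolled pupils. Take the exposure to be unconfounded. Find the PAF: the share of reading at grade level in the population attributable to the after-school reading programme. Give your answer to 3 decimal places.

p₁ = P(outcome | exposed) = 2446/4220 = 0.57962
p₀ = P(outcome | unexposed) = 1193/3132 = 0.38091
Overall risk P(Y=1) = π·p₁ + (1−π)·p₀ = 0.378×0.57962 + 0.622×0.38091 = 0.45602.
Under exogeneity, PAF = [P(Y=1) − p₀] / P(Y=1).
PAF = (0.45602 − 0.38091) / 0.45602 ≈ 0.1647

PAF ≈ 0.165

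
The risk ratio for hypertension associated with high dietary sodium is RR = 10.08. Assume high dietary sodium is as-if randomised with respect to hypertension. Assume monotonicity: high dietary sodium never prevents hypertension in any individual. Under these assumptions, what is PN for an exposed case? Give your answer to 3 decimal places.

Under exogeneity and monotonicity, PN = (RR − 1) / RR = 1 − 1/RR.
PN = (10.08 − 1) / 10.08 = 9.08 / 10.08 ≈ 0.9008

PN ≈ 0.901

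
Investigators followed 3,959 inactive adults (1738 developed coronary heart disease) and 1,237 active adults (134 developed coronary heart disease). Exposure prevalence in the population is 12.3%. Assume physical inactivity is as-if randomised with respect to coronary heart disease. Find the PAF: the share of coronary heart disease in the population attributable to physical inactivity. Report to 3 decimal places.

p₁ = P(outcome | exposed) = 1738/3959 = 0.439
p₀ = P(outcome | unexposed) = 134/1237 = 0.10833
Overall risk P(Y=1) = π·p₁ + (1−π)·p₀ = 0.123×0.439 + 0.877×0.10833 = 0.149.
Under exogeneity, PAF = [P(Y=1) − p₀] / P(Y=1).
PAF = (0.149 − 0.10833) / 0.149 ≈ 0.2730

PAF ≈ 0.273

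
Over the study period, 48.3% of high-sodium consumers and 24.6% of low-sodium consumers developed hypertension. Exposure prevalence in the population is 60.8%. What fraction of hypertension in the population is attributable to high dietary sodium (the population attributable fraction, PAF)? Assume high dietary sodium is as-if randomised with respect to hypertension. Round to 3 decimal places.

PAF ≈ 0.369

p₁ = 0.483, p₀ = 0.246.
Overall risk P(Y=1) = π·p₁ + (1−π)·p₀ = 0.608×0.483 + 0.392×0.246 = 0.3901.
Under exogeneity, PAF = [P(Y=1) − p₀] / P(Y=1).
PAF = (0.3901 − 0.246) / 0.3901 ≈ 0.3694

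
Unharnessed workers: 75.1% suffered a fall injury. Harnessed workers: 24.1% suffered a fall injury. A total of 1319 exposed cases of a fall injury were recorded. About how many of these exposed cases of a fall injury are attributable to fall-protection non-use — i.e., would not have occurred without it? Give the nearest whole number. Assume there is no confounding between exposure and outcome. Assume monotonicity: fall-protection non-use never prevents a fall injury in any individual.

about 896 cases

p₁ = 0.751, p₀ = 0.241.
PN = (p₁ − p₀)/p₁ = (0.751 − 0.241) / 0.751 ≈ 0.67909.
Attributable cases ≈ PN × (exposed cases) = 0.67909 × 1319 ≈ 895.73.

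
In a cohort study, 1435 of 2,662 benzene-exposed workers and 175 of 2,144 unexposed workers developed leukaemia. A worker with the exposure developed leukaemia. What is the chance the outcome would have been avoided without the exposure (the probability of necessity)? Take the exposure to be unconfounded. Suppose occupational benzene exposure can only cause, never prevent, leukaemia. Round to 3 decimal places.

p₁ = P(outcome | exposed) = 1435/2662 = 0.53907
p₀ = P(outcome | unexposed) = 175/2144 = 0.081623
Under exogeneity and monotonicity, PN = (p₁ − p₀) / p₁.
PN = (0.53907 − 0.081623) / 0.53907 = 0.45745 / 0.53907 ≈ 0.8486

PN ≈ 0.849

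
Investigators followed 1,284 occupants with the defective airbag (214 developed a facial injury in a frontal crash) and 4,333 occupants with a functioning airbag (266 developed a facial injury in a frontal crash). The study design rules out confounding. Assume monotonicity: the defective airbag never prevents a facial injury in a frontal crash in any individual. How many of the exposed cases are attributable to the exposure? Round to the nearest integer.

p₁ = P(outcome | exposed) = 214/1284 = 0.16667
p₀ = P(outcome | unexposed) = 266/4333 = 0.061389
PN = (p₁ − p₀)/p₁ = (0.16667 − 0.061389) / 0.16667 ≈ 0.63166.
Attributable cases ≈ PN × (exposed cases) = 0.63166 × 214 ≈ 135.18.

about 135 cases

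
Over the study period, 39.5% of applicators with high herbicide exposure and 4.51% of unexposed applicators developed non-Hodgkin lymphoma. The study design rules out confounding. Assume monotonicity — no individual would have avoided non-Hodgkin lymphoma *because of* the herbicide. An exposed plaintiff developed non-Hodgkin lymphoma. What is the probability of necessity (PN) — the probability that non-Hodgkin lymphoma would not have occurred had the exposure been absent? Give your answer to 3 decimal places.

p₁ = 0.395, p₀ = 0.0451.
Under exogeneity and monotonicity, PN = (p₁ − p₀) / p₁.
PN = (0.395 − 0.0451) / 0.395 = 0.3499 / 0.395 ≈ 0.8858

PN ≈ 0.886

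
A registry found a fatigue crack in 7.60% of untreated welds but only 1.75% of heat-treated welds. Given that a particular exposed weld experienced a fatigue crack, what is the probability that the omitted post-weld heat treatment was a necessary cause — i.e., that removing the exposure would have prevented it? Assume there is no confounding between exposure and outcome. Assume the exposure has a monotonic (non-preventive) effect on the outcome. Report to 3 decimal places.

PN ≈ 0.770

p₁ = 0.076, p₀ = 0.0175.
Under exogeneity and monotonicity, PN = (p₁ − p₀) / p₁.
PN = (0.076 − 0.0175) / 0.076 = 0.0585 / 0.076 ≈ 0.7697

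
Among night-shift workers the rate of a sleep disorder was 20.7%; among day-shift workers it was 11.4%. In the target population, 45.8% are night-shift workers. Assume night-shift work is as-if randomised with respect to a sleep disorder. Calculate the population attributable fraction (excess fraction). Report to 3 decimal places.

p₁ = 0.207, p₀ = 0.114.
Overall risk P(Y=1) = π·p₁ + (1−π)·p₀ = 0.458×0.207 + 0.542×0.114 = 0.15659.
Under exogeneity, PAF = [P(Y=1) − p₀] / P(Y=1).
PAF = (0.15659 − 0.114) / 0.15659 ≈ 0.2720

PAF ≈ 0.272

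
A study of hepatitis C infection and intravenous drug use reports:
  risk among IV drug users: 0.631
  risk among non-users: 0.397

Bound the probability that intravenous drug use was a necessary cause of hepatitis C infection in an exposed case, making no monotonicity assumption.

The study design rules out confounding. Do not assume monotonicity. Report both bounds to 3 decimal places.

0.371 ≤ PN ≤ 0.956

Let p₁ = 0.631, p₀ = 0.397.
Under exogeneity alone the bounds on PN are max{0,(p₁−p₀)/p₁} ≤ PN ≤ min{1,(1−p₀)/p₁}.
  lower = (p₁ − p₀)/p₁ = 0.234 / 0.631 ≈ 0.3708
  upper = min{1, (1 − p₀)/p₁} = 0.603 / 0.631 ≈ 0.9556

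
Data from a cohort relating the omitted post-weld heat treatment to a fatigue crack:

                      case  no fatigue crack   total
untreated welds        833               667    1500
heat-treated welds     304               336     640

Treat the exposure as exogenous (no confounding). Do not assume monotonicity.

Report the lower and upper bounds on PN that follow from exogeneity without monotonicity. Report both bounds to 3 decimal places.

0.145 ≤ PN ≤ 0.945

p₁ = P(outcome | exposed) = 833/1500 = 0.55533
p₀ = P(outcome | unexposed) = 304/640 = 0.475
Under exogeneity alone the bounds on PN are max{0,(p₁−p₀)/p₁} ≤ PN ≤ min{1,(1−p₀)/p₁}.
  lower = (p₁ − p₀)/p₁ = 0.080333 / 0.55533 ≈ 0.1447
  upper = min{1, (1 − p₀)/p₁} = 0.525 / 0.55533 ≈ 0.9454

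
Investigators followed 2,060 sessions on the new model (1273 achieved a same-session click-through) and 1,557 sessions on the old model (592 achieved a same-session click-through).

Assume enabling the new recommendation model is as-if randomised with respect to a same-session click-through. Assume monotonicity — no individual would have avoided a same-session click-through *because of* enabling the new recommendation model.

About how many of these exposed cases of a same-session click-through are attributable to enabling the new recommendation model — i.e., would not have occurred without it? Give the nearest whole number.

p₁ = P(outcome | exposed) = 1273/2060 = 0.61796
p₀ = P(outcome | unexposed) = 592/1557 = 0.38022
PN = (p₁ − p₀)/p₁ = (0.61796 − 0.38022) / 0.61796 ≈ 0.38472.
Attributable cases ≈ PN × (exposed cases) = 0.38472 × 1273 ≈ 489.75.

about 490 cases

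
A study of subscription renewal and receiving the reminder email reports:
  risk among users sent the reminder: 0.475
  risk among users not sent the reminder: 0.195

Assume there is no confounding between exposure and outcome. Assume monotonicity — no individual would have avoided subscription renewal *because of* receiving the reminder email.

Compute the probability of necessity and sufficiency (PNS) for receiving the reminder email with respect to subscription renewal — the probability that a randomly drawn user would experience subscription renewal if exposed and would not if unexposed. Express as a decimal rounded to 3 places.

Let p₁ = 0.475, p₀ = 0.195.
Under exogeneity and monotonicity, PNS = p₁ − p₀.
PNS = 0.475 − 0.195 = 0.28

PNS ≈ 0.280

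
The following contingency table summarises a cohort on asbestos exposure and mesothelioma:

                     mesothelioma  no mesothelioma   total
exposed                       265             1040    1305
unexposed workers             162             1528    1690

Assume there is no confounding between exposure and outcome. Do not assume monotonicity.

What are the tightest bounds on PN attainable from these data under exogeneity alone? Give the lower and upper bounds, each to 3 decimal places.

0.528 ≤ PN ≤ 1.000

p₁ = P(outcome | exposed) = 265/1305 = 0.20307
p₀ = P(outcome | unexposed) = 162/1690 = 0.095858
Under exogeneity alone the bounds on PN are max{0,(p₁−p₀)/p₁} ≤ PN ≤ min{1,(1−p₀)/p₁}.
  lower = (p₁ − p₀)/p₁ = 0.10721 / 0.20307 ≈ 0.5279
  upper = min{1, (1 − p₀)/p₁} = 0.90414 / 0.20307 ≈ 4.4525 → capped at 1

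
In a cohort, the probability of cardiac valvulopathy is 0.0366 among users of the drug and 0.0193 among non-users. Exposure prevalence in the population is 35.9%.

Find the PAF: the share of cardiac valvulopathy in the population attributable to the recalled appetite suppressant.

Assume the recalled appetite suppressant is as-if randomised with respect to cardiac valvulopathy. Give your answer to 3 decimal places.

Let p₁ = 0.0366, p₀ = 0.0193.
Overall risk P(Y=1) = π·p₁ + (1−π)·p₀ = 0.359×0.0366 + 0.641×0.0193 = 0.025511.
Under exogeneity, PAF = [P(Y=1) − p₀] / P(Y=1).
PAF = (0.025511 − 0.0193) / 0.025511 ≈ 0.2435

PAF ≈ 0.243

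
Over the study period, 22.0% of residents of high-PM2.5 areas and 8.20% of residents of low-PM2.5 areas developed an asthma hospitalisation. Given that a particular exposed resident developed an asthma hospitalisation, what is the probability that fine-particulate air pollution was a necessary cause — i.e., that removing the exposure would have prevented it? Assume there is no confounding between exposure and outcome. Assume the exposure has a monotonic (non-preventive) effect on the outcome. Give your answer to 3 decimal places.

PN ≈ 0.627

p₁ = 0.22, p₀ = 0.082.
Under exogeneity and monotonicity, PN = (p₁ − p₀) / p₁.
PN = (0.22 − 0.082) / 0.22 = 0.138 / 0.22 ≈ 0.6273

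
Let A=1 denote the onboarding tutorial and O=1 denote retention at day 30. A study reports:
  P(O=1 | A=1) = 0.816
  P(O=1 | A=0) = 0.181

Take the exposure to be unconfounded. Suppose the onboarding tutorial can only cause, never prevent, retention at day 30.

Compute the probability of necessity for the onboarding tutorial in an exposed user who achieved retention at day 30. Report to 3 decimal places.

PN ≈ 0.778

Let p₁ = 0.816, p₀ = 0.181.
Under exogeneity and monotonicity, PN = (p₁ − p₀) / p₁.
PN = (0.816 − 0.181) / 0.816 = 0.635 / 0.816 ≈ 0.7782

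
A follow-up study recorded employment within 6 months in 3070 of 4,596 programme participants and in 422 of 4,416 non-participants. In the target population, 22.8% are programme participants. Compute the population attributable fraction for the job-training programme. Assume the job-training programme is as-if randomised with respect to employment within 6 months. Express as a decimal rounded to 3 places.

p₁ = P(outcome | exposed) = 3070/4596 = 0.66797
p₀ = P(outcome | unexposed) = 422/4416 = 0.095562
Overall risk P(Y=1) = π·p₁ + (1−π)·p₀ = 0.228×0.66797 + 0.772×0.095562 = 0.22607.
Under exogeneity, PAF = [P(Y=1) − p₀] / P(Y=1).
PAF = (0.22607 − 0.095562) / 0.22607 ≈ 0.5773

PAF ≈ 0.577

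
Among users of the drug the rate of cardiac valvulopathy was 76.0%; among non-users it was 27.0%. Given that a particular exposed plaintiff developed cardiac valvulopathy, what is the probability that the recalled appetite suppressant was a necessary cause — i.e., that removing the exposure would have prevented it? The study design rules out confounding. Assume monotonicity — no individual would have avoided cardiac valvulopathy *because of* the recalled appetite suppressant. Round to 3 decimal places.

PN ≈ 0.645

p₁ = 0.76, p₀ = 0.27.
Under exogeneity and monotonicity, PN = (p₁ − p₀) / p₁.
PN = (0.76 − 0.27) / 0.76 = 0.49 / 0.76 ≈ 0.6447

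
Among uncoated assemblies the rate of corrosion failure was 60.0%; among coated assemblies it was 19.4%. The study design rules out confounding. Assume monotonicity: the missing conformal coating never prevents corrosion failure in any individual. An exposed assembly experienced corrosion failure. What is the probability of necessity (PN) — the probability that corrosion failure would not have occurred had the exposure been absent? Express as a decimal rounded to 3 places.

PN ≈ 0.677

p₁ = 0.6, p₀ = 0.194.
Under exogeneity and monotonicity, PN = (p₁ − p₀) / p₁.
PN = (0.6 − 0.194) / 0.6 = 0.406 / 0.6 ≈ 0.6767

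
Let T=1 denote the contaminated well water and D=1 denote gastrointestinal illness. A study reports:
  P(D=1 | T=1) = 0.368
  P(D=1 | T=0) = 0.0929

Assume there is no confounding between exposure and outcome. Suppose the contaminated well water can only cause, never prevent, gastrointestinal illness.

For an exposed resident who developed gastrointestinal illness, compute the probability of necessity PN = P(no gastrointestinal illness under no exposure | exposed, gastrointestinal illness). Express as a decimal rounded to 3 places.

PN ≈ 0.748

Let p₁ = 0.368, p₀ = 0.0929.
Under exogeneity and monotonicity, PN = (p₁ − p₀) / p₁.
PN = (0.368 − 0.0929) / 0.368 = 0.2751 / 0.368 ≈ 0.7476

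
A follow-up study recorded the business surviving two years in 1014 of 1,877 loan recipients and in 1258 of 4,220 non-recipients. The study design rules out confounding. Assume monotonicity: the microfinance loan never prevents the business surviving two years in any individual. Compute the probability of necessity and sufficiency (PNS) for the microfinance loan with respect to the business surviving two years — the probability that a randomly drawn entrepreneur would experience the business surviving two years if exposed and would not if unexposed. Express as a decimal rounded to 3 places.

p₁ = P(outcome | exposed) = 1014/1877 = 0.54022
p₀ = P(outcome | unexposed) = 1258/4220 = 0.2981
Under exogeneity and monotonicity, PNS = p₁ − p₀.
PNS = 0.54022 − 0.2981 = 0.24212

PNS ≈ 0.242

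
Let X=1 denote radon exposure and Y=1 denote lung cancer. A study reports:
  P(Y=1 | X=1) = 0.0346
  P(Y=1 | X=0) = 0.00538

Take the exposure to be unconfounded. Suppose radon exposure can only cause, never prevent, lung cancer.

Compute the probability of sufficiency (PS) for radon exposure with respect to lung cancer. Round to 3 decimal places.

Let p₁ = 0.0346, p₀ = 0.00538.
Under exogeneity and monotonicity, PS = (p₁ − p₀) / (1 − p₀).
PS = (0.0346 − 0.00538) / (1 − 0.00538) = 0.02922 / 0.99462 ≈ 0.0294

PS ≈ 0.029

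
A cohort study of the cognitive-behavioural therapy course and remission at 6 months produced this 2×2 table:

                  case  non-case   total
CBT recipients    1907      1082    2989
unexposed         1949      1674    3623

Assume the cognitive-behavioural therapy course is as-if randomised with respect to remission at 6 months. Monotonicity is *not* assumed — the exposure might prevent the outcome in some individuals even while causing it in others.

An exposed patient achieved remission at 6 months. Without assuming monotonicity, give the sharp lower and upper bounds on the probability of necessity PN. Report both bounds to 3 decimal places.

0.157 ≤ PN ≤ 0.724

p₁ = P(outcome | exposed) = 1907/2989 = 0.63801
p₀ = P(outcome | unexposed) = 1949/3623 = 0.53795
Under exogeneity alone the bounds on PN are max{0,(p₁−p₀)/p₁} ≤ PN ≤ min{1,(1−p₀)/p₁}.
  lower = (p₁ − p₀)/p₁ = 0.10005 / 0.63801 ≈ 0.1568
  upper = min{1, (1 − p₀)/p₁} = 0.46205 / 0.63801 ≈ 0.7242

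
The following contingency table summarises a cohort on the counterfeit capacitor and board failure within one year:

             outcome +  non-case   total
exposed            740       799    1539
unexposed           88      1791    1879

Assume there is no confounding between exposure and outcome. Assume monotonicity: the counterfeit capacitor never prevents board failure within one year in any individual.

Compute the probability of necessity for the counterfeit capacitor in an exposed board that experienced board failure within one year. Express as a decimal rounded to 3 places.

p₁ = P(outcome | exposed) = 740/1539 = 0.48083
p₀ = P(outcome | unexposed) = 88/1879 = 0.046833
Under exogeneity and monotonicity, PN = (p₁ − p₀) / p₁.
PN = (0.48083 − 0.046833) / 0.48083 = 0.434 / 0.48083 ≈ 0.9026

PN ≈ 0.903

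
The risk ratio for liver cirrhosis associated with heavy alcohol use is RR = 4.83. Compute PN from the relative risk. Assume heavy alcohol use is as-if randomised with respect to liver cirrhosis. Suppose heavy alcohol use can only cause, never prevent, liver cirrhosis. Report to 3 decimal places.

PN ≈ 0.793

Under exogeneity and monotonicity, PN = (RR − 1) / RR = 1 − 1/RR.
PN = (4.83 − 1) / 4.83 = 3.83 / 4.83 ≈ 0.7930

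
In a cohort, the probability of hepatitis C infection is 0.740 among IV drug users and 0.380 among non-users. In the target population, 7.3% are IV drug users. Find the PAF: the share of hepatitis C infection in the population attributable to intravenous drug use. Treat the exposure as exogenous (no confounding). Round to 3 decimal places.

PAF ≈ 0.065

Let p₁ = 0.74, p₀ = 0.38.
Overall risk P(Y=1) = π·p₁ + (1−π)·p₀ = 0.073×0.74 + 0.927×0.38 = 0.40628.
Under exogeneity, PAF = [P(Y=1) − p₀] / P(Y=1).
PAF = (0.40628 − 0.38) / 0.40628 ≈ 0.0647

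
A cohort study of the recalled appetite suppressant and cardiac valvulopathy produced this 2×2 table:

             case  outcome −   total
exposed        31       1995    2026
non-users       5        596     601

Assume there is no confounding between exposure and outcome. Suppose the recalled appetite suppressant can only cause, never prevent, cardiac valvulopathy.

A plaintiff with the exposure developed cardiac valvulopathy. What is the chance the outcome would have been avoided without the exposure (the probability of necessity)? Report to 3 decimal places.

p₁ = P(outcome | exposed) = 31/2026 = 0.015301
p₀ = P(outcome | unexposed) = 5/601 = 0.0083195
Under exogeneity and monotonicity, PN = (p₁ − p₀)/p₁.
PN = (0.015301 − 0.0083195) / 0.015301 ≈ 0.4563

PN ≈ 0.456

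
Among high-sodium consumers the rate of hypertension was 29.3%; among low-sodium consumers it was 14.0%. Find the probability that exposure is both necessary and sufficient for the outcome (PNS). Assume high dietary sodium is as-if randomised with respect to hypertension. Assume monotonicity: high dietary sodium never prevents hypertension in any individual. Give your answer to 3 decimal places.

p₁ = 0.293, p₀ = 0.14.
Under exogeneity and monotonicity, PNS = p₁ − p₀.
PNS = 0.293 − 0.14 = 0.153

PNS ≈ 0.153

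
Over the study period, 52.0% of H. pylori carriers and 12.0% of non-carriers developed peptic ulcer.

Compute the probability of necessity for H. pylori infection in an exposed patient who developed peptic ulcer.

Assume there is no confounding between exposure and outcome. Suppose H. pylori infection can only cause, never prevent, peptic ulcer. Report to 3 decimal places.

PN ≈ 0.769

p₁ = 0.52, p₀ = 0.12.
Under exogeneity and monotonicity, PN = (p₁ − p₀) / p₁.
PN = (0.52 − 0.12) / 0.52 = 0.4 / 0.52 ≈ 0.7692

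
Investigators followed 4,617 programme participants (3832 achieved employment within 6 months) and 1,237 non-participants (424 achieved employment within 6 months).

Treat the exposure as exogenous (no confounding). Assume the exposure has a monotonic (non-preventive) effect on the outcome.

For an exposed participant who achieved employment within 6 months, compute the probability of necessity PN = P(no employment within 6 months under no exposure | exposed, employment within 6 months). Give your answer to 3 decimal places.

PN ≈ 0.587

p₁ = P(outcome | exposed) = 3832/4617 = 0.82998
p₀ = P(outcome | unexposed) = 424/1237 = 0.34276
Under exogeneity and monotonicity, PN = (p₁ − p₀) / p₁.
PN = (0.82998 − 0.34276) / 0.82998 = 0.48721 / 0.82998 ≈ 0.5870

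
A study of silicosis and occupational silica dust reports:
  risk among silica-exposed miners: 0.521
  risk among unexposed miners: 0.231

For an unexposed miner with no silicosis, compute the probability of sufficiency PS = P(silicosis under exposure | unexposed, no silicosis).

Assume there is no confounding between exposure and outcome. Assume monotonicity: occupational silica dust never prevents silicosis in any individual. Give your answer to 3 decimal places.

Let p₁ = 0.521, p₀ = 0.231.
Under exogeneity and monotonicity, PS = (p₁ − p₀) / (1 − p₀).
PS = (0.521 − 0.231) / (1 − 0.231) = 0.29 / 0.769 ≈ 0.3771

PS ≈ 0.377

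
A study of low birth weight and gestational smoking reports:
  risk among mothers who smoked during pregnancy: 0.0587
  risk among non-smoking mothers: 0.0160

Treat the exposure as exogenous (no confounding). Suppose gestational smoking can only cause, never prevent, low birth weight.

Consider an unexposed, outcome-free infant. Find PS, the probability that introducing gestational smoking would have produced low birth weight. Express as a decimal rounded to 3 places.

PS ≈ 0.043

Let p₁ = 0.0587, p₀ = 0.016.
Under exogeneity and monotonicity, PS = (p₁ − p₀) / (1 − p₀).
PS = (0.0587 − 0.016) / (1 − 0.016) = 0.0427 / 0.984 ≈ 0.0434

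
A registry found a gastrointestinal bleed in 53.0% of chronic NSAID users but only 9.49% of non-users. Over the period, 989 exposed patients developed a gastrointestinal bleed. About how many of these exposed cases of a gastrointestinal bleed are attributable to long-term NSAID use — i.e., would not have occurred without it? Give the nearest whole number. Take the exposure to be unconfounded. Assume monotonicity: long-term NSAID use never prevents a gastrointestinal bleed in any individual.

about 812 cases

p₁ = 0.53, p₀ = 0.0949.
PN = (p₁ − p₀)/p₁ = (0.53 − 0.0949) / 0.53 ≈ 0.82094.
Attributable cases ≈ PN × (exposed cases) = 0.82094 × 989 ≈ 811.91.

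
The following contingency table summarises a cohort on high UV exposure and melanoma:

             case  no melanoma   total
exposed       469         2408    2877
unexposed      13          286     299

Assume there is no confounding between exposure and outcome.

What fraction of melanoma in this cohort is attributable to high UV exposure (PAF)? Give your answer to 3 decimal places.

p₁ = P(outcome | exposed) = 469/2877 = 0.16302
p₀ = P(outcome | unexposed) = 13/299 = 0.043478
Exposure prevalence π = 2877/3176 = 0.90586; overall risk P(Y=1) = 0.15176.
Under exogeneity, PAF = [P(Y=1) − p₀]/P(Y=1).
PAF = (0.15176 − 0.043478) / 0.15176 ≈ 0.7135

PAF ≈ 0.714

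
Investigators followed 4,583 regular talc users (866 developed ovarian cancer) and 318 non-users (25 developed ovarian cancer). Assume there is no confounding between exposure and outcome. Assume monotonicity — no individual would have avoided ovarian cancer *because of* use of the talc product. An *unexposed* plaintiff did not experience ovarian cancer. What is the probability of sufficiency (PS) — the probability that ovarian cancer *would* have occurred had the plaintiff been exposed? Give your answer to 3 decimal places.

PS ≈ 0.120

p₁ = P(outcome | exposed) = 866/4583 = 0.18896
p₀ = P(outcome | unexposed) = 25/318 = 0.078616
Under exogeneity and monotonicity, PS = (p₁ − p₀) / (1 − p₀).
PS = (0.18896 − 0.078616) / (1 − 0.078616) = 0.11034 / 0.92138 ≈ 0.1198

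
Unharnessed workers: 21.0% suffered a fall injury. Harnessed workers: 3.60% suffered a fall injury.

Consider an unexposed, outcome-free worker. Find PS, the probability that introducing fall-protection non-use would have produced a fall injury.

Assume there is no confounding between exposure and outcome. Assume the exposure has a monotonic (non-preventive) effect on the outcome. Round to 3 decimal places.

PS ≈ 0.180

p₁ = 0.21, p₀ = 0.036.
Under exogeneity and monotonicity, PS = (p₁ − p₀) / (1 − p₀).
PS = (0.21 − 0.036) / (1 − 0.036) = 0.174 / 0.964 ≈ 0.1805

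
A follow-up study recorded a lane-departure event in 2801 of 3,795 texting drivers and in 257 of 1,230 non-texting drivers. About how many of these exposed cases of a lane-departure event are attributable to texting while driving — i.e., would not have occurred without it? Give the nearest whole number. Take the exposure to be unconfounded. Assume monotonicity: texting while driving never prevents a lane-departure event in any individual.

p₁ = P(outcome | exposed) = 2801/3795 = 0.73808
p₀ = P(outcome | unexposed) = 257/1230 = 0.20894
PN = (p₁ − p₀)/p₁ = (0.73808 − 0.20894) / 0.73808 ≈ 0.71691.
Attributable cases ≈ PN × (exposed cases) = 0.71691 × 2801 ≈ 2008.06.

about 2008 cases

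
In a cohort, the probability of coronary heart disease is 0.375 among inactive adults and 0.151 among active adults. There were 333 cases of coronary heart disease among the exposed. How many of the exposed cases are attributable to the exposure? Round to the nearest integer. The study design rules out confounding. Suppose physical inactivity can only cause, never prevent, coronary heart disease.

Let p₁ = 0.375, p₀ = 0.151.
PN = (p₁ − p₀)/p₁ = (0.375 − 0.151) / 0.375 ≈ 0.59733.
Attributable cases ≈ PN × (exposed cases) = 0.59733 × 333 ≈ 198.91.

about 199 cases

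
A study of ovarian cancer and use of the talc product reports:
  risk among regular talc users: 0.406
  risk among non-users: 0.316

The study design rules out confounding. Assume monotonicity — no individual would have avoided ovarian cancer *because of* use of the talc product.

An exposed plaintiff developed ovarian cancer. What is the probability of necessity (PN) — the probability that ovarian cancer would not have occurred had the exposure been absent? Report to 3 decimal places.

PN ≈ 0.222

Let p₁ = 0.406, p₀ = 0.316.
Under exogeneity and monotonicity, PN = (p₁ − p₀) / p₁.
PN = (0.406 − 0.316) / 0.406 = 0.09 / 0.406 ≈ 0.2217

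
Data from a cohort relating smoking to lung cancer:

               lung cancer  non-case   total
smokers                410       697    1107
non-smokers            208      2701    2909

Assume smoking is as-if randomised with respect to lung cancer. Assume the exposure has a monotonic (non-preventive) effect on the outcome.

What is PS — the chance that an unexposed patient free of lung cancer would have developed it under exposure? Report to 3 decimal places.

PS ≈ 0.322

p₁ = P(outcome | exposed) = 410/1107 = 0.37037
p₀ = P(outcome | unexposed) = 208/2909 = 0.071502
Under exogeneity and monotonicity, PS = (p₁ − p₀)/(1 − p₀).
PS = (0.37037 − 0.071502) / 0.9285 ≈ 0.3219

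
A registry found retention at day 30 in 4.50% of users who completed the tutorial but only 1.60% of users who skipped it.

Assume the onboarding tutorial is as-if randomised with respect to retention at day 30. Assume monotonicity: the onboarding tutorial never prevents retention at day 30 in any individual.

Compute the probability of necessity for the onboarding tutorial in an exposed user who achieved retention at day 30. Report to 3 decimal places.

p₁ = 0.045, p₀ = 0.016.
Under exogeneity and monotonicity, PN = (p₁ − p₀) / p₁.
PN = (0.045 − 0.016) / 0.045 = 0.029 / 0.045 ≈ 0.6444

PN ≈ 0.644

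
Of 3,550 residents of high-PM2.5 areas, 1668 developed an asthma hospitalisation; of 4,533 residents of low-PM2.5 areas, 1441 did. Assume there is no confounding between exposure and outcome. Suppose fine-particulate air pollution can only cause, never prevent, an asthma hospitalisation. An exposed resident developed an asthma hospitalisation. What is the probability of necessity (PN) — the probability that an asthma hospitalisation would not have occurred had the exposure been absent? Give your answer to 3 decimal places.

p₁ = P(outcome | exposed) = 1668/3550 = 0.46986
p₀ = P(outcome | unexposed) = 1441/4533 = 0.31789
Under exogeneity and monotonicity, PN = (p₁ − p₀) / p₁.
PN = (0.46986 − 0.31789) / 0.46986 = 0.15197 / 0.46986 ≈ 0.3234

PN ≈ 0.323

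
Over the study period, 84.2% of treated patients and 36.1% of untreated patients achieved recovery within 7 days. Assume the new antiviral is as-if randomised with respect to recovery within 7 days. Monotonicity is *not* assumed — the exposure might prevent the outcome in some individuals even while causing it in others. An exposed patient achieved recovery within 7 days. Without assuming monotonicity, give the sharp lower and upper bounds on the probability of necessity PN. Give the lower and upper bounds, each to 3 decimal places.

p₁ = 0.842, p₀ = 0.361.
Under exogeneity alone the bounds on PN are max{0,(p₁−p₀)/p₁} ≤ PN ≤ min{1,(1−p₀)/p₁}.
  lower = (p₁ − p₀)/p₁ = 0.481 / 0.842 ≈ 0.5713
  upper = min{1, (1 − p₀)/p₁} = 0.639 / 0.842 ≈ 0.7589

0.571 ≤ PN ≤ 0.759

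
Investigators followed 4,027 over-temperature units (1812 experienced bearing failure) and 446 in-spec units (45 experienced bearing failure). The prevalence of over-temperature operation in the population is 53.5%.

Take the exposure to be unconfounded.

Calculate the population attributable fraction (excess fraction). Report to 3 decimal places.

p₁ = P(outcome | exposed) = 1812/4027 = 0.44996
p₀ = P(outcome | unexposed) = 45/446 = 0.1009
Overall risk P(Y=1) = π·p₁ + (1−π)·p₀ = 0.535×0.44996 + 0.465×0.1009 = 0.28765.
Under exogeneity, PAF = [P(Y=1) − p₀] / P(Y=1).
PAF = (0.28765 − 0.1009) / 0.28765 ≈ 0.6492

PAF ≈ 0.649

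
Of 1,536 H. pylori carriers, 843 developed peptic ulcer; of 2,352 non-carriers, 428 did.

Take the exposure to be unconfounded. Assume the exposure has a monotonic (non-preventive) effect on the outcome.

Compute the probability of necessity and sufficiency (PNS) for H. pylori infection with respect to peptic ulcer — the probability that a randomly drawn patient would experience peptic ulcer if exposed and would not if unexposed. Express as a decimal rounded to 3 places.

p₁ = P(outcome | exposed) = 843/1536 = 0.54883
p₀ = P(outcome | unexposed) = 428/2352 = 0.18197
Under exogeneity and monotonicity, PNS = p₁ − p₀.
PNS = 0.54883 − 0.18197 = 0.36686

PNS ≈ 0.367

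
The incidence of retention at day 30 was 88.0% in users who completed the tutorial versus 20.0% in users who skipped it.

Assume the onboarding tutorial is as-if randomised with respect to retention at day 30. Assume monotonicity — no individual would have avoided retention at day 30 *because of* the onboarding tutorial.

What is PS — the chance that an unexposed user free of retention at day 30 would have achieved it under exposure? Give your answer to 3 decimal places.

p₁ = 0.88, p₀ = 0.2.
Under exogeneity and monotonicity, PS = (p₁ − p₀) / (1 − p₀).
PS = (0.88 − 0.2) / (1 − 0.2) = 0.68 / 0.8 ≈ 0.8500

PS ≈ 0.850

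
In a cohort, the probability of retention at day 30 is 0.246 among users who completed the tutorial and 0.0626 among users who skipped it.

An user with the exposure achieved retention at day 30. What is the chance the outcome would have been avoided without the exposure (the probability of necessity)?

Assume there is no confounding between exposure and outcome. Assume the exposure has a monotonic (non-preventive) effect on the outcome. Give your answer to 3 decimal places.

PN ≈ 0.746

Let p₁ = 0.246, p₀ = 0.0626.
Under exogeneity and monotonicity, PN = (p₁ − p₀) / p₁.
PN = (0.246 − 0.0626) / 0.246 = 0.1834 / 0.246 ≈ 0.7455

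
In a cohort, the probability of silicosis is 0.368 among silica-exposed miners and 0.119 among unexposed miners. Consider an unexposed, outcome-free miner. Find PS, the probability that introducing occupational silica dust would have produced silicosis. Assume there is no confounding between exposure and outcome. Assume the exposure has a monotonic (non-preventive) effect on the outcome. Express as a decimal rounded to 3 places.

Let p₁ = 0.368, p₀ = 0.119.
Under exogeneity and monotonicity, PS = (p₁ − p₀) / (1 − p₀).
PS = (0.368 − 0.119) / (1 − 0.119) = 0.249 / 0.881 ≈ 0.2826

PS ≈ 0.283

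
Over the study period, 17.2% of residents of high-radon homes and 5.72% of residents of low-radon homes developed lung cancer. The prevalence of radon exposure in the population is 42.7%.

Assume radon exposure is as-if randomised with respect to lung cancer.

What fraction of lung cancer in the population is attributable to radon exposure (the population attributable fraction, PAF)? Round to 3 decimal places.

PAF ≈ 0.461

p₁ = 0.172, p₀ = 0.0572.
Overall risk P(Y=1) = π·p₁ + (1−π)·p₀ = 0.427×0.172 + 0.573×0.0572 = 0.10622.
Under exogeneity, PAF = [P(Y=1) − p₀] / P(Y=1).
PAF = (0.10622 − 0.0572) / 0.10622 ≈ 0.4615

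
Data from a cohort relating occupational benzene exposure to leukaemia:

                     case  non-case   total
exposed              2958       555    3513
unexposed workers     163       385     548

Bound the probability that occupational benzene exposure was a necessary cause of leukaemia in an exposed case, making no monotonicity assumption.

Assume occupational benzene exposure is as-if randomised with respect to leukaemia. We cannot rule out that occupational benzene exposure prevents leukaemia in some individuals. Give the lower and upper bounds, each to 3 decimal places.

p₁ = P(outcome | exposed) = 2958/3513 = 0.84202
p₀ = P(outcome | unexposed) = 163/548 = 0.29745
Under exogeneity alone the bounds on PN are max{0,(p₁−p₀)/p₁} ≤ PN ≤ min{1,(1−p₀)/p₁}.
  lower = (p₁ − p₀)/p₁ = 0.54457 / 0.84202 ≈ 0.6467
  upper = min{1, (1 − p₀)/p₁} = 0.70255 / 0.84202 ≈ 0.8344

0.647 ≤ PN ≤ 0.834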